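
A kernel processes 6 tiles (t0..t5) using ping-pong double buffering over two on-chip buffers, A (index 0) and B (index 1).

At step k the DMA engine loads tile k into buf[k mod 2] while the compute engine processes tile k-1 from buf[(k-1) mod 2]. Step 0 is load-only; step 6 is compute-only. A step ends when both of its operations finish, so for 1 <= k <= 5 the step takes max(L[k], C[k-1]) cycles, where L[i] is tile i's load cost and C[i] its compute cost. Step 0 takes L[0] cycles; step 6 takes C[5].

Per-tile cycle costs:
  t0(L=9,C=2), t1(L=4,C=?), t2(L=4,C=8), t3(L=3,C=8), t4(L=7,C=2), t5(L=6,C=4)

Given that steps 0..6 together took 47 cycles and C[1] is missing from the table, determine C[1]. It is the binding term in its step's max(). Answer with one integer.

step 0 | dur = L[0]=9 = 9
step 1 | dur = max(L[1]=4, C[0]=2) = 4
step 2 | dur = max(L[2]=4, C[1]=?) = C[1]  (unknown; binding)
step 3 | dur = max(L[3]=3, C[2]=8) = 8
step 4 | dur = max(L[4]=7, C[3]=8) = 8
step 5 | dur = max(L[5]=6, C[4]=2) = 6
step 6 | dur = C[5]=4 = 4
sum of known step durations = 39
dur[2] = total - known = 47 - 39 = 8
C[1] is the binding max in step 2, so C[1] = dur[2] = 8

C[1] = 8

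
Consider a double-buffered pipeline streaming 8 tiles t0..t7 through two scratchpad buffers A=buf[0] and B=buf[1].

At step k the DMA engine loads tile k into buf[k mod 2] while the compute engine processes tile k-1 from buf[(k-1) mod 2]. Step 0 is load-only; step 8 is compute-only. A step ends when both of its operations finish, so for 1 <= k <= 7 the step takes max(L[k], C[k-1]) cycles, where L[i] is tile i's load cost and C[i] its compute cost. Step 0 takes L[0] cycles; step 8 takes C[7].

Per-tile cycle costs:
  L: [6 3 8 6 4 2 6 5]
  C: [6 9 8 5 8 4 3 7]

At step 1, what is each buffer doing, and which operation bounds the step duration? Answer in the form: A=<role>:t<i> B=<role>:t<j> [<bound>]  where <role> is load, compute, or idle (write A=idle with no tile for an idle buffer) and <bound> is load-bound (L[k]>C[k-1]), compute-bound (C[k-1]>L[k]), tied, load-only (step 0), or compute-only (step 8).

  0. 6=6c; end=6; A:t0 B:-
  1. max(3,6)=6c; end=12; A:t0 B:t1
  2. max(8,9)=9c; end=21; A:t2 B:t1
  3. max(6,8)=8c; end=29; A:t2 B:t3
  4. max(4,5)=5c; end=34; A:t4 B:t3
  5. max(2,8)=8c; end=42; A:t4 B:t5
  6. max(6,4)=6c; end=48; A:t6 B:t5
  7. max(5,3)=5c; end=53; A:t6 B:t7
  8. 7=7c; end=60; A:t6 B:t7

step 1: A=compute:t0 B=load:t1 [compute-bound]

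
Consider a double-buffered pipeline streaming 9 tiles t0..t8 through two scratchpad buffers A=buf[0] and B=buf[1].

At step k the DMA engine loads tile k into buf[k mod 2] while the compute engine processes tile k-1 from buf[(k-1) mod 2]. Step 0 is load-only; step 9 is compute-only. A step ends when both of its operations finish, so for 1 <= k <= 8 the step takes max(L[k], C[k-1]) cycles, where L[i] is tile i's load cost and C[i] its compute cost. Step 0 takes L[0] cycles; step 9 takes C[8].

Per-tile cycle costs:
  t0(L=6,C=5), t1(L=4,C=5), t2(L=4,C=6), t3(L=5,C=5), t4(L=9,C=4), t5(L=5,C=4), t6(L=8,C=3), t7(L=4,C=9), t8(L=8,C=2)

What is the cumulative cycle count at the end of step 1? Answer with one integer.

step 0: L[0]=6 → dur=6, Σ=6 | A=load:t0 B=idle [load-only]
step 1: L[1]=4 C[0]=5 → dur=5, Σ=11 | A=compute:t0 B=load:t1 [compute-bound]
step 2: L[2]=4 C[1]=5 → dur=5, Σ=16 | A=load:t2 B=compute:t1 [compute-bound]
step 3: L[3]=5 C[2]=6 → dur=6, Σ=22 | A=compute:t2 B=load:t3 [compute-bound]
step 4: L[4]=9 C[3]=5 → dur=9, Σ=31 | A=load:t4 B=compute:t3 [load-bound]
step 5: L[5]=5 C[4]=4 → dur=5, Σ=36 | A=compute:t4 B=load:t5 [load-bound]
step 6: L[6]=8 C[5]=4 → dur=8, Σ=44 | A=load:t6 B=compute:t5 [load-bound]
step 7: L[7]=4 C[6]=3 → dur=4, Σ=48 | A=compute:t6 B=load:t7 [load-bound]
step 8: L[8]=8 C[7]=9 → dur=9, Σ=57 | A=load:t8 B=compute:t7 [compute-bound]
step 9: C[8]=2 → dur=2, Σ=59 | A=compute:t8 B=idle [compute-only]

end_cycle[1] = 11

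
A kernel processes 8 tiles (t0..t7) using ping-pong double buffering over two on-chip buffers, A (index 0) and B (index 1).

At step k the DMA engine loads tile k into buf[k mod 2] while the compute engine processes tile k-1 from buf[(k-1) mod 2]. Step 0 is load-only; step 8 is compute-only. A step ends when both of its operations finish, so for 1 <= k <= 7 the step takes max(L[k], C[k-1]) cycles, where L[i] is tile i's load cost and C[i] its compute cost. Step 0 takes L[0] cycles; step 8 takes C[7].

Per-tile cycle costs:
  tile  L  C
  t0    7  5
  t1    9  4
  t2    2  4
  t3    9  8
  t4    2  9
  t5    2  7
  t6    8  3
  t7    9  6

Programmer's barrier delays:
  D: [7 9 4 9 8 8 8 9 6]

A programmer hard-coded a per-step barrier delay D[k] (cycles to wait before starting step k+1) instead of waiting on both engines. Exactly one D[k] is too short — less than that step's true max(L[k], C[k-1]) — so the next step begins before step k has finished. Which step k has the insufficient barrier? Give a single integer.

[0] required=L[0]=7=7 vs D=7 ok
[1] required=max(L[1]=9,C[0]=5)=9 vs D=9 ok
[2] required=max(L[2]=2,C[1]=4)=4 vs D=4 ok
[3] required=max(L[3]=9,C[2]=4)=9 vs D=9 ok
[4] required=max(L[4]=2,C[3]=8)=8 vs D=8 ok
[5] required=max(L[5]=2,C[4]=9)=9 vs D=8 SHORT
[6] required=max(L[6]=8,C[5]=7)=8 vs D=8 ok
[7] required=max(L[7]=9,C[6]=3)=9 vs D=9 ok
[8] required=C[7]=6=6 vs D=6 ok

hazard at step 5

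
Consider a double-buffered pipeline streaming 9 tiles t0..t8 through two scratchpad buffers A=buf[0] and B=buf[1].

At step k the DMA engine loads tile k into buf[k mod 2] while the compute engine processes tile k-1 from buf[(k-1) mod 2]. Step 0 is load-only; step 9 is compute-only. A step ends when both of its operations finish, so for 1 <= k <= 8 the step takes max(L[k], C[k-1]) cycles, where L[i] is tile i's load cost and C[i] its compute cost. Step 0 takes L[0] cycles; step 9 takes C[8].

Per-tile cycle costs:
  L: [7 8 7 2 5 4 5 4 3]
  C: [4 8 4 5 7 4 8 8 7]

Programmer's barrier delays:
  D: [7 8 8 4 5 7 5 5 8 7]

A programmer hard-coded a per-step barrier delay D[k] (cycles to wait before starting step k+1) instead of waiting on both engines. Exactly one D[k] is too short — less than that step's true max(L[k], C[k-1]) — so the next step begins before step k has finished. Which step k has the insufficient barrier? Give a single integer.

[0] required=L[0]=7=7 vs D=7 ok
[1] required=max(L[1]=8,C[0]=4)=8 vs D=8 ok
[2] required=max(L[2]=7,C[1]=8)=8 vs D=8 ok
[3] required=max(L[3]=2,C[2]=4)=4 vs D=4 ok
[4] required=max(L[4]=5,C[3]=5)=5 vs D=5 ok
[5] required=max(L[5]=4,C[4]=7)=7 vs D=7 ok
[6] required=max(L[6]=5,C[5]=4)=5 vs D=5 ok
[7] required=max(L[7]=4,C[6]=8)=8 vs D=5 SHORT
[8] required=max(L[8]=3,C[7]=8)=8 vs D=8 ok
[9] required=C[8]=7=7 vs D=7 ok

hazard at step 7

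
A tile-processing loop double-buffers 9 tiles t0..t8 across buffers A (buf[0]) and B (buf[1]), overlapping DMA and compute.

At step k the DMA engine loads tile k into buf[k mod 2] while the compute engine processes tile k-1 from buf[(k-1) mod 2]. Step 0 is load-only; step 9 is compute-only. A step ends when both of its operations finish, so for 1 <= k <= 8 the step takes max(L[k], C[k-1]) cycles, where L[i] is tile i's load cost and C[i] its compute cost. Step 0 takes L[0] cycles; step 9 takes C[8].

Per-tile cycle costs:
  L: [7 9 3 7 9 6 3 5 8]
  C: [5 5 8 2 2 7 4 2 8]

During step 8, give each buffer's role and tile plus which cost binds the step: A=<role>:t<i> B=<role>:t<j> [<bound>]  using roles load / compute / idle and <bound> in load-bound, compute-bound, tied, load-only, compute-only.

k=0 load=t0/7c comp=- wait=7 total=7
k=1 load=t1/9c comp=t0/5c wait=9 total=16
k=2 load=t2/3c comp=t1/5c wait=5 total=21
k=3 load=t3/7c comp=t2/8c wait=8 total=29
k=4 load=t4/9c comp=t3/2c wait=9 total=38
k=5 load=t5/6c comp=t4/2c wait=6 total=44
k=6 load=t6/3c comp=t5/7c wait=7 total=51
k=7 load=t7/5c comp=t6/4c wait=5 total=56
k=8 load=t8/8c comp=t7/2c wait=8 total=64
k=9 load=- comp=t8/8c wait=8 total=72

step 8: A=load:t8 B=compute:t7 [load-bound]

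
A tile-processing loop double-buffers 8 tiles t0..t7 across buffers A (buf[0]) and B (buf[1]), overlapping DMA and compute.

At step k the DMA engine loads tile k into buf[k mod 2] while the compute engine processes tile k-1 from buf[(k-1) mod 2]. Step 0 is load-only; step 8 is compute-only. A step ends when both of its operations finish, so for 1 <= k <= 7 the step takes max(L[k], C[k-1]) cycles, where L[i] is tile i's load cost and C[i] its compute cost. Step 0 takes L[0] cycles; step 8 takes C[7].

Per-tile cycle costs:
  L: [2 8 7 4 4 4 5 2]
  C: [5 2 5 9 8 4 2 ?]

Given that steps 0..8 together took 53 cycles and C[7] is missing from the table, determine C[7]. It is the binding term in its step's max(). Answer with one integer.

C[7] = 7

step 0 = dur = L[0]=2 = 2
step 1 = dur = max(L[1]=8, C[0]=5) = 8
step 2 = dur = max(L[2]=7, C[1]=2) = 7
step 3 = dur = max(L[3]=4, C[2]=5) = 5
step 4 = dur = max(L[4]=4, C[3]=9) = 9
step 5 = dur = max(L[5]=4, C[4]=8) = 8
step 6 = dur = max(L[6]=5, C[5]=4) = 5
step 7 = dur = max(L[7]=2, C[6]=2) = 2
step 8 = dur = C[7]=? = C[7]  (unknown; binding)
sum of known step durations = 46
dur[8] = total - known = 53 - 46 = 7
C[7] is the binding max in step 8, so C[7] = dur[8] = 7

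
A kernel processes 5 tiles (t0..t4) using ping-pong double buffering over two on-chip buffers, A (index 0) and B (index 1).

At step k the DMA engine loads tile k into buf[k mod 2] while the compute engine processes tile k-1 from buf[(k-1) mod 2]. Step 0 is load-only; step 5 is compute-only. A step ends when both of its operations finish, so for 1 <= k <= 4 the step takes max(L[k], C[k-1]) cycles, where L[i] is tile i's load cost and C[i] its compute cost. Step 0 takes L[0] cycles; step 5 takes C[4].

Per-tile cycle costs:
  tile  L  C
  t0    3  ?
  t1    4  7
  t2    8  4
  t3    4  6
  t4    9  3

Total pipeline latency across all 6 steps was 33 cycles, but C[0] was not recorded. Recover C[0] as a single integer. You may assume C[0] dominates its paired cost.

step 0 → dur = L[0]=3 = 3
step 1 → dur = max(L[1]=4, C[0]=?) = C[0]  (unknown; binding)
step 2 → dur = max(L[2]=8, C[1]=7) = 8
step 3 → dur = max(L[3]=4, C[2]=4) = 4
step 4 → dur = max(L[4]=9, C[3]=6) = 9
step 5 → dur = C[4]=3 = 3
sum of known step durations = 27
dur[1] = total - known = 33 - 27 = 6
C[0] is the binding max in step 1, so C[0] = dur[1] = 6

C[0] = 6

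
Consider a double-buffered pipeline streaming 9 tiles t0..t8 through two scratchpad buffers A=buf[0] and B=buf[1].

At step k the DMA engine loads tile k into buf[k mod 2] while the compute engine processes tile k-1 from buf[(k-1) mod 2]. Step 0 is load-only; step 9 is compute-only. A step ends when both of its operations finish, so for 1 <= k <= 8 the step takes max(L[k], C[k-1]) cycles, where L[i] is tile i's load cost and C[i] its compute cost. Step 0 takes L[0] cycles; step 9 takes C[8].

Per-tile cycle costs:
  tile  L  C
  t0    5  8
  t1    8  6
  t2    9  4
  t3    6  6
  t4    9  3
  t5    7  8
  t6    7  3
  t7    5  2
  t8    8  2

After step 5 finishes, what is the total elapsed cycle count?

  0. 5=5c; end=5; A:t0 B:-
  1. max(8,8)=8c; end=13; A:t0 B:t1
  2. max(9,6)=9c; end=22; A:t2 B:t1
  3. max(6,4)=6c; end=28; A:t2 B:t3
  4. max(9,6)=9c; end=37; A:t4 B:t3
  5. max(7,3)=7c; end=44; A:t4 B:t5
  6. max(7,8)=8c; end=52; A:t6 B:t5
  7. max(5,3)=5c; end=57; A:t6 B:t7
  8. max(8,2)=8c; end=65; A:t8 B:t7
  9. 2=2c; end=67; A:t8 B:t7

end_cycle[5] = 44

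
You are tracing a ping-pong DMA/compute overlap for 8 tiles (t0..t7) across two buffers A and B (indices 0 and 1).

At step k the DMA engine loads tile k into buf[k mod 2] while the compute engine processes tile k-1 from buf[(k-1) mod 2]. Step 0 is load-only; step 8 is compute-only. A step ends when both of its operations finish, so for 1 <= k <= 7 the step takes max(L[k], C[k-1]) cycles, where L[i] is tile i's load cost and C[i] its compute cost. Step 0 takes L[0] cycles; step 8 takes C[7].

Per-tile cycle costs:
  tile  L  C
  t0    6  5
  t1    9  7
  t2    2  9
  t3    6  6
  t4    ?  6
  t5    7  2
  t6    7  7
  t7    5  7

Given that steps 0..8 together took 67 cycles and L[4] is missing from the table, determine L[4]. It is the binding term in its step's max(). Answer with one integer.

L[4] = 8

step 0 → dur = L[0]=6 = 6
step 1 → dur = max(L[1]=9, C[0]=5) = 9
step 2 → dur = max(L[2]=2, C[1]=7) = 7
step 3 → dur = max(L[3]=6, C[2]=9) = 9
step 4 → dur = max(L[4]=?, C[3]=6) = L[4]  (unknown; binding)
step 5 → dur = max(L[5]=7, C[4]=6) = 7
step 6 → dur = max(L[6]=7, C[5]=2) = 7
step 7 → dur = max(L[7]=5, C[6]=7) = 7
step 8 → dur = C[7]=7 = 7
sum of known step durations = 59
dur[4] = total - known = 67 - 59 = 8
L[4] is the binding max in step 4, so L[4] = dur[4] = 8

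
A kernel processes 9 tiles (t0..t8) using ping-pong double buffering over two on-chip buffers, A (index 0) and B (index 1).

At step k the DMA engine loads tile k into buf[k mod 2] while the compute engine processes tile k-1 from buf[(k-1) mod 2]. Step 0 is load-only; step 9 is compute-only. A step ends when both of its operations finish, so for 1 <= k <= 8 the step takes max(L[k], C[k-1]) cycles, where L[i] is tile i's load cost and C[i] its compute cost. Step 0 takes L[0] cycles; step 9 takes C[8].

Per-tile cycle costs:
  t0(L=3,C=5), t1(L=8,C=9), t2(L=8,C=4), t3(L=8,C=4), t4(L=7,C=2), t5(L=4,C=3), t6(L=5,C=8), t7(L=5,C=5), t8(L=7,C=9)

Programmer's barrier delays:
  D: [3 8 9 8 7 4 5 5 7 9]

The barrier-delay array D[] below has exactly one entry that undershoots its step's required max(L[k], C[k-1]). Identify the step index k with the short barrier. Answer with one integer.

hazard at step 7

step 0: need L[0]=3 = 3; D[0]=3 ok
step 1: need max(L[1]=8,C[0]=5) = 8; D[1]=8 ok
step 2: need max(L[2]=8,C[1]=9) = 9; D[2]=9 ok
step 3: need max(L[3]=8,C[2]=4) = 8; D[3]=8 ok
step 4: need max(L[4]=7,C[3]=4) = 7; D[4]=7 ok
step 5: need max(L[5]=4,C[4]=2) = 4; D[5]=4 ok
step 6: need max(L[6]=5,C[5]=3) = 5; D[6]=5 ok
step 7: need max(L[7]=5,C[6]=8) = 8; D[7]=5 SHORT
step 8: need max(L[8]=7,C[7]=5) = 7; D[8]=7 ok
step 9: need C[8]=9 = 9; D[9]=9 ok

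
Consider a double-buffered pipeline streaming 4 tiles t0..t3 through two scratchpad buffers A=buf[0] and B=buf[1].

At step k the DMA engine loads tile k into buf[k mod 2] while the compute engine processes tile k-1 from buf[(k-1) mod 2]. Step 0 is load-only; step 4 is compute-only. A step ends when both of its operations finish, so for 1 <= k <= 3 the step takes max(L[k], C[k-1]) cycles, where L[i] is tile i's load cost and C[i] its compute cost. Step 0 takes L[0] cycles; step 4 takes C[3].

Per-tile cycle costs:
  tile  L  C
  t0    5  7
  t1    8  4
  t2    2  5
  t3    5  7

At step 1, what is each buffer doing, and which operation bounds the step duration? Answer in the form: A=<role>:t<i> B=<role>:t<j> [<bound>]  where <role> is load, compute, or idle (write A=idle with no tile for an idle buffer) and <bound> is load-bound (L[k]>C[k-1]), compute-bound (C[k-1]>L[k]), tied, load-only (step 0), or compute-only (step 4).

step 1: A=compute:t0 B=load:t1 [load-bound]

[0] DMA t0→A (5c) ∥ CU idle ⇒ 5c, clock 5
[1] DMA t1→B (8c) ∥ CU A:t0 (7c) ⇒ 8c, clock 13
[2] DMA t2→A (2c) ∥ CU B:t1 (4c) ⇒ 4c, clock 17
[3] DMA t3→B (5c) ∥ CU A:t2 (5c) ⇒ 5c, clock 22
[4] DMA idle ∥ CU B:t3 (7c) ⇒ 7c, clock 29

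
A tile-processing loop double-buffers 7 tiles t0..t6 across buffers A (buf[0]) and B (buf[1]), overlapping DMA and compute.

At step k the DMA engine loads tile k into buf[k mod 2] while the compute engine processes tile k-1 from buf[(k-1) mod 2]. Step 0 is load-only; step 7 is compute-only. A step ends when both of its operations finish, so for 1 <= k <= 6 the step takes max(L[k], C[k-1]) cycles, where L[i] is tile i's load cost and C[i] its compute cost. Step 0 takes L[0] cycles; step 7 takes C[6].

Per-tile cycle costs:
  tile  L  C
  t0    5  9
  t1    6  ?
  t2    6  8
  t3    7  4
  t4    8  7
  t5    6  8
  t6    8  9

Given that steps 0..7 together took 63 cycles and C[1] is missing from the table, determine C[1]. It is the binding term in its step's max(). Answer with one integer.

step 0 | dur = L[0]=5 = 5
step 1 | dur = max(L[1]=6, C[0]=9) = 9
step 2 | dur = max(L[2]=6, C[1]=?) = C[1]  (unknown; binding)
step 3 | dur = max(L[3]=7, C[2]=8) = 8
step 4 | dur = max(L[4]=8, C[3]=4) = 8
step 5 | dur = max(L[5]=6, C[4]=7) = 7
step 6 | dur = max(L[6]=8, C[5]=8) = 8
step 7 | dur = C[6]=9 = 9
sum of known step durations = 54
dur[2] = total - known = 63 - 54 = 9
C[1] is the binding max in step 2, so C[1] = dur[2] = 9

C[1] = 9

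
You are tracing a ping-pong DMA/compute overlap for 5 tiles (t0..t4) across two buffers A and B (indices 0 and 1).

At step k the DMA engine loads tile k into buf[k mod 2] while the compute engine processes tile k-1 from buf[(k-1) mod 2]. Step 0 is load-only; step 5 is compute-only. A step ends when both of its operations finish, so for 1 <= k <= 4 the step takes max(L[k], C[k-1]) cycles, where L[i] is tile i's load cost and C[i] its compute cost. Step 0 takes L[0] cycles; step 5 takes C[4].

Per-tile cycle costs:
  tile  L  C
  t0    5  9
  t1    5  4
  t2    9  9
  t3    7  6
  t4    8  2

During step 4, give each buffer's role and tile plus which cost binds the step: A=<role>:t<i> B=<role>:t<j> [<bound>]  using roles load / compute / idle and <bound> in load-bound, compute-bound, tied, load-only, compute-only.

  0. 5=5c; end=5; A:t0 B:-
  1. max(5,9)=9c; end=14; A:t0 B:t1
  2. max(9,4)=9c; end=23; A:t2 B:t1
  3. max(7,9)=9c; end=32; A:t2 B:t3
  4. max(8,6)=8c; end=40; A:t4 B:t3
  5. 2=2c; end=42; A:t4 B:t3

step 4: A=load:t4 B=compute:t3 [load-bound]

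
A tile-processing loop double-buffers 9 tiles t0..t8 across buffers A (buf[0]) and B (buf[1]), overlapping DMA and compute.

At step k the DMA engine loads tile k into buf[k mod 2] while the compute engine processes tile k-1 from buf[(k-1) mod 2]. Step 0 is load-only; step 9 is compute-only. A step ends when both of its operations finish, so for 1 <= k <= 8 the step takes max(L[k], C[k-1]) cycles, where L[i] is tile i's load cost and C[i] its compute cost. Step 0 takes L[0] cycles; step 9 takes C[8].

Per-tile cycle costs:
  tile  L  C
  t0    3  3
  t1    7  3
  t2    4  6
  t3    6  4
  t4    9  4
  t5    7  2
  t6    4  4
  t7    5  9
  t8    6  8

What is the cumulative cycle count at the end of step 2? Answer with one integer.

[0] DMA t0→A (3c) ∥ CU idle ⇒ 3c, clock 3
[1] DMA t1→B (7c) ∥ CU A:t0 (3c) ⇒ 7c, clock 10
[2] DMA t2→A (4c) ∥ CU B:t1 (3c) ⇒ 4c, clock 14
[3] DMA t3→B (6c) ∥ CU A:t2 (6c) ⇒ 6c, clock 20
[4] DMA t4→A (9c) ∥ CU B:t3 (4c) ⇒ 9c, clock 29
[5] DMA t5→B (7c) ∥ CU A:t4 (4c) ⇒ 7c, clock 36
[6] DMA t6→A (4c) ∥ CU B:t5 (2c) ⇒ 4c, clock 40
[7] DMA t7→B (5c) ∥ CU A:t6 (4c) ⇒ 5c, clock 45
[8] DMA t8→A (6c) ∥ CU B:t7 (9c) ⇒ 9c, clock 54
[9] DMA idle ∥ CU A:t8 (8c) ⇒ 8c, clock 62

end_cycle[2] = 14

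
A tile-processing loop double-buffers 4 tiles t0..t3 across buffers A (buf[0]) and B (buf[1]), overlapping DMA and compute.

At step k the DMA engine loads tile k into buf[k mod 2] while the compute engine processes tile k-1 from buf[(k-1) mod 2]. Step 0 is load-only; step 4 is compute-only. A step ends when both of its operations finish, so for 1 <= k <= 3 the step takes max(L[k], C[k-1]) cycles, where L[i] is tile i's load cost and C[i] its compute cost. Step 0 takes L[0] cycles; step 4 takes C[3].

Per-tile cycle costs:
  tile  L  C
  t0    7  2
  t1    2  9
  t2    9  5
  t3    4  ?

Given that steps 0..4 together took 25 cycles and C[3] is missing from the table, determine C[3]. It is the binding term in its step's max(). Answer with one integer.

step 0 = dur = L[0]=7 = 7
step 1 = dur = max(L[1]=2, C[0]=2) = 2
step 2 = dur = max(L[2]=9, C[1]=9) = 9
step 3 = dur = max(L[3]=4, C[2]=5) = 5
step 4 = dur = C[3]=? = C[3]  (unknown; binding)
sum of known step durations = 23
dur[4] = total - known = 25 - 23 = 2
C[3] is the binding max in step 4, so C[3] = dur[4] = 2

C[3] = 2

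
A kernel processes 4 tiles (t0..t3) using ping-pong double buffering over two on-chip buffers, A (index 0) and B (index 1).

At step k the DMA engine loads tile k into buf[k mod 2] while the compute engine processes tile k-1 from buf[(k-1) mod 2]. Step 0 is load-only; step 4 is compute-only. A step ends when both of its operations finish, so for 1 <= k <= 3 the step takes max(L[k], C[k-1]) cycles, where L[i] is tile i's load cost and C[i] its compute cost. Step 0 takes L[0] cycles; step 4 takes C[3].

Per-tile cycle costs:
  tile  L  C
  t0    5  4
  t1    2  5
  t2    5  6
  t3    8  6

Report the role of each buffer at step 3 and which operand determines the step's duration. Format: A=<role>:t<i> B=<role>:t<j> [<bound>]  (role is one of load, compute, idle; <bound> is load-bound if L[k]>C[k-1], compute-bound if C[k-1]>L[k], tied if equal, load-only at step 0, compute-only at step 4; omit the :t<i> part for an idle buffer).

step 3: A=compute:t2 B=load:t3 [load-bound]

step 0: L[0]=5 → dur=5, Σ=5 | A=load:t0 B=idle [load-only]
step 1: L[1]=2 C[0]=4 → dur=4, Σ=9 | A=compute:t0 B=load:t1 [compute-bound]
step 2: L[2]=5 C[1]=5 → dur=5, Σ=14 | A=load:t2 B=compute:t1 [tied]
step 3: L[3]=8 C[2]=6 → dur=8, Σ=22 | A=compute:t2 B=load:t3 [load-bound]
step 4: C[3]=6 → dur=6, Σ=28 | A=idle B=compute:t3 [compute-only]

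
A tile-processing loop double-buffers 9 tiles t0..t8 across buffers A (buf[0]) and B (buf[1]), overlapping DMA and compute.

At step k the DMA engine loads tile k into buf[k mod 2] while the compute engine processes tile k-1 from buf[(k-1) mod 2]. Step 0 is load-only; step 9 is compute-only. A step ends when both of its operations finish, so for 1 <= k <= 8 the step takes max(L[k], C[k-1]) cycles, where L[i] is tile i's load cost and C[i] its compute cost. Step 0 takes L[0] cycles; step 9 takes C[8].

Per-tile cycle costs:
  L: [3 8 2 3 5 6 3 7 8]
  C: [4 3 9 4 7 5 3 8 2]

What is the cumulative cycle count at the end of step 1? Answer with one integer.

end_cycle[1] = 11

k=0 load=t0/3c comp=- wait=3 total=3
k=1 load=t1/8c comp=t0/4c wait=8 total=11
k=2 load=t2/2c comp=t1/3c wait=3 total=14
k=3 load=t3/3c comp=t2/9c wait=9 total=23
k=4 load=t4/5c comp=t3/4c wait=5 total=28
k=5 load=t5/6c comp=t4/7c wait=7 total=35
k=6 load=t6/3c comp=t5/5c wait=5 total=40
k=7 load=t7/7c comp=t6/3c wait=7 total=47
k=8 load=t8/8c comp=t7/8c wait=8 total=55
k=9 load=- comp=t8/2c wait=2 total=57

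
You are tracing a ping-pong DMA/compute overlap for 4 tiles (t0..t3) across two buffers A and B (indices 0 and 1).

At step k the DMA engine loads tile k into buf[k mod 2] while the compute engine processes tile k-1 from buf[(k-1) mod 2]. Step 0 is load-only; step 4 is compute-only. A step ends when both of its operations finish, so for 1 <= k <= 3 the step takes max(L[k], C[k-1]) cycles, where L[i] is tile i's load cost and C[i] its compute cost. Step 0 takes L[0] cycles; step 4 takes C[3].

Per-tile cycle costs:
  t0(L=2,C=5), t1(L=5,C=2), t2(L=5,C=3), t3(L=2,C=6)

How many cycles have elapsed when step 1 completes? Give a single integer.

k=0 load=t0/2c comp=- wait=2 total=2
k=1 load=t1/5c comp=t0/5c wait=5 total=7
k=2 load=t2/5c comp=t1/2c wait=5 total=12
k=3 load=t3/2c comp=t2/3c wait=3 total=15
k=4 load=- comp=t3/6c wait=6 total=21

end_cycle[1] = 7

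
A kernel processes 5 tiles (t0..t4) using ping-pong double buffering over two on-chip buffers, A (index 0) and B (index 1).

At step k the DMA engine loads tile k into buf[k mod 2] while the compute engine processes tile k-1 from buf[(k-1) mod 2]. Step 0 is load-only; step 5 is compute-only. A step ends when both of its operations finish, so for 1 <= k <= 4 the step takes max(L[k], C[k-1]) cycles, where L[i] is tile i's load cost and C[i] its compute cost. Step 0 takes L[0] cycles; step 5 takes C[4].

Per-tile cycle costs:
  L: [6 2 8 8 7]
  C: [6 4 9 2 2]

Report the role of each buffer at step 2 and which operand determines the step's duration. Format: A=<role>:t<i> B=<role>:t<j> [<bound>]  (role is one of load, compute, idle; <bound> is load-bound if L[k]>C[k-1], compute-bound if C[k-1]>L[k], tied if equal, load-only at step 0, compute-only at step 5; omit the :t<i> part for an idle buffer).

step 2: A=load:t2 B=compute:t1 [load-bound]

k=0 load=t0/6c comp=- wait=6 total=6
k=1 load=t1/2c comp=t0/6c wait=6 total=12
k=2 load=t2/8c comp=t1/4c wait=8 total=20
k=3 load=t3/8c comp=t2/9c wait=9 total=29
k=4 load=t4/7c comp=t3/2c wait=7 total=36
k=5 load=- comp=t4/2c wait=2 total=38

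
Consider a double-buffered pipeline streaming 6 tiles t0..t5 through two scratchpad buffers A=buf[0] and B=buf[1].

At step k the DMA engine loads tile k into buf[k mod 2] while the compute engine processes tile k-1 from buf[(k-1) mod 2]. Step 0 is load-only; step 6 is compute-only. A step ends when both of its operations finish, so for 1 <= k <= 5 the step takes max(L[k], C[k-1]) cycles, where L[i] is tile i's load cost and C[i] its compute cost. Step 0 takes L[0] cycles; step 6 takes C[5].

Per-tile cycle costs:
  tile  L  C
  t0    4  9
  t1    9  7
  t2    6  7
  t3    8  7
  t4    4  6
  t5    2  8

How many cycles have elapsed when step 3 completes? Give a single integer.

step 0: L[0]=4 → dur=4, Σ=4 | A=load:t0 B=idle [load-only]
step 1: L[1]=9 C[0]=9 → dur=9, Σ=13 | A=compute:t0 B=load:t1 [tied]
step 2: L[2]=6 C[1]=7 → dur=7, Σ=20 | A=load:t2 B=compute:t1 [compute-bound]
step 3: L[3]=8 C[2]=7 → dur=8, Σ=28 | A=compute:t2 B=load:t3 [load-bound]
step 4: L[4]=4 C[3]=7 → dur=7, Σ=35 | A=load:t4 B=compute:t3 [compute-bound]
step 5: L[5]=2 C[4]=6 → dur=6, Σ=41 | A=compute:t4 B=load:t5 [compute-bound]
step 6: C[5]=8 → dur=8, Σ=49 | A=idle B=compute:t5 [compute-only]

end_cycle[3] = 28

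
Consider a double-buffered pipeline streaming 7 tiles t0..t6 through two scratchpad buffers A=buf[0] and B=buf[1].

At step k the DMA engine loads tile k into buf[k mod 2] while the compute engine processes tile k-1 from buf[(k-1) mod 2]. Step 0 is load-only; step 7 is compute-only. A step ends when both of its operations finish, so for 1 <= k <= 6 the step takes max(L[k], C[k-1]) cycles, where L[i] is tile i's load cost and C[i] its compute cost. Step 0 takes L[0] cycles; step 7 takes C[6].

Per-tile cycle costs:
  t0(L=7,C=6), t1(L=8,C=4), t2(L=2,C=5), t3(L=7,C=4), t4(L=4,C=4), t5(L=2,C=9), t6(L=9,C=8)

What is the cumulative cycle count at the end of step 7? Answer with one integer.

step 0: L[0]=7 → dur=7, Σ=7 | A=load:t0 B=idle [load-only]
step 1: L[1]=8 C[0]=6 → dur=8, Σ=15 | A=compute:t0 B=load:t1 [load-bound]
step 2: L[2]=2 C[1]=4 → dur=4, Σ=19 | A=load:t2 B=compute:t1 [compute-bound]
step 3: L[3]=7 C[2]=5 → dur=7, Σ=26 | A=compute:t2 B=load:t3 [load-bound]
step 4: L[4]=4 C[3]=4 → dur=4, Σ=30 | A=load:t4 B=compute:t3 [tied]
step 5: L[5]=2 C[4]=4 → dur=4, Σ=34 | A=compute:t4 B=load:t5 [compute-bound]
step 6: L[6]=9 C[5]=9 → dur=9, Σ=43 | A=load:t6 B=compute:t5 [tied]
step 7: C[6]=8 → dur=8, Σ=51 | A=compute:t6 B=idle [compute-only]

end_cycle[7] = 51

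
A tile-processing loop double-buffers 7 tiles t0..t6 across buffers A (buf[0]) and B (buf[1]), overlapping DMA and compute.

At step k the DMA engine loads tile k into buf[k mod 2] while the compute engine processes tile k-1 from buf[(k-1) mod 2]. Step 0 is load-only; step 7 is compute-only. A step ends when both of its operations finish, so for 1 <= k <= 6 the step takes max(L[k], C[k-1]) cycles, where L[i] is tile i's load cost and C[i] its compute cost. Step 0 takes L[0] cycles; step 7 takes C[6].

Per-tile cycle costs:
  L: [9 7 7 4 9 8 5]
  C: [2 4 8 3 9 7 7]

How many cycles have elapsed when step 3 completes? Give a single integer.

k=0 load=t0/9c comp=- wait=9 total=9
k=1 load=t1/7c comp=t0/2c wait=7 total=16
k=2 load=t2/7c comp=t1/4c wait=7 total=23
k=3 load=t3/4c comp=t2/8c wait=8 total=31
k=4 load=t4/9c comp=t3/3c wait=9 total=40
k=5 load=t5/8c comp=t4/9c wait=9 total=49
k=6 load=t6/5c comp=t5/7c wait=7 total=56
k=7 load=- comp=t6/7c wait=7 total=63

end_cycle[3] = 31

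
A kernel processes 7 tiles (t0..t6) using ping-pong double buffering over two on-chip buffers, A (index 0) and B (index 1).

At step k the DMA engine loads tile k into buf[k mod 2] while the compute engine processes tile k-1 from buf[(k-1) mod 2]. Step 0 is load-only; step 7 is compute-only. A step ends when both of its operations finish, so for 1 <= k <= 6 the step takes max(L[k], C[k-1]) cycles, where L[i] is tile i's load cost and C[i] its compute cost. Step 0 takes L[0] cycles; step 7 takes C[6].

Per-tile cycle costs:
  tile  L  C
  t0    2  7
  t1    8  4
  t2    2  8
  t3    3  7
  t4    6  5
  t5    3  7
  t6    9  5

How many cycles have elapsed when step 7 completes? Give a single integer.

  0. 2=2c; end=2; A:t0 B:-
  1. max(8,7)=8c; end=10; A:t0 B:t1
  2. max(2,4)=4c; end=14; A:t2 B:t1
  3. max(3,8)=8c; end=22; A:t2 B:t3
  4. max(6,7)=7c; end=29; A:t4 B:t3
  5. max(3,5)=5c; end=34; A:t4 B:t5
  6. max(9,7)=9c; end=43; A:t6 B:t5
  7. 5=5c; end=48; A:t6 B:t5

end_cycle[7] = 48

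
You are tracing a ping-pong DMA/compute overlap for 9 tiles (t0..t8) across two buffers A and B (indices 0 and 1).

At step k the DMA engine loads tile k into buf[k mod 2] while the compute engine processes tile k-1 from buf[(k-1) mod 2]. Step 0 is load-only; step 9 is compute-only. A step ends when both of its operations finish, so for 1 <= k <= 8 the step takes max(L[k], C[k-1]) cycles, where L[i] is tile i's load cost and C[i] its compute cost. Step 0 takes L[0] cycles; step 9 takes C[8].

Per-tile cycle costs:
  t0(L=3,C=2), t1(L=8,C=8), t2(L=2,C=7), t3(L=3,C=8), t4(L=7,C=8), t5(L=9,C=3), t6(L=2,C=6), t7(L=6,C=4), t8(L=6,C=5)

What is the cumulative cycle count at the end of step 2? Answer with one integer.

end_cycle[2] = 19

step 0: L[0]=3 → dur=3, Σ=3 | A=load:t0 B=idle [load-only]
step 1: L[1]=8 C[0]=2 → dur=8, Σ=11 | A=compute:t0 B=load:t1 [load-bound]
step 2: L[2]=2 C[1]=8 → dur=8, Σ=19 | A=load:t2 B=compute:t1 [compute-bound]
step 3: L[3]=3 C[2]=7 → dur=7, Σ=26 | A=compute:t2 B=load:t3 [compute-bound]
step 4: L[4]=7 C[3]=8 → dur=8, Σ=34 | A=load:t4 B=compute:t3 [compute-bound]
step 5: L[5]=9 C[4]=8 → dur=9, Σ=43 | A=compute:t4 B=load:t5 [load-bound]
step 6: L[6]=2 C[5]=3 → dur=3, Σ=46 | A=load:t6 B=compute:t5 [compute-bound]
step 7: L[7]=6 C[6]=6 → dur=6, Σ=52 | A=compute:t6 B=load:t7 [tied]
step 8: L[8]=6 C[7]=4 → dur=6, Σ=58 | A=load:t8 B=compute:t7 [load-bound]
step 9: C[8]=5 → dur=5, Σ=63 | A=compute:t8 B=idle [compute-only]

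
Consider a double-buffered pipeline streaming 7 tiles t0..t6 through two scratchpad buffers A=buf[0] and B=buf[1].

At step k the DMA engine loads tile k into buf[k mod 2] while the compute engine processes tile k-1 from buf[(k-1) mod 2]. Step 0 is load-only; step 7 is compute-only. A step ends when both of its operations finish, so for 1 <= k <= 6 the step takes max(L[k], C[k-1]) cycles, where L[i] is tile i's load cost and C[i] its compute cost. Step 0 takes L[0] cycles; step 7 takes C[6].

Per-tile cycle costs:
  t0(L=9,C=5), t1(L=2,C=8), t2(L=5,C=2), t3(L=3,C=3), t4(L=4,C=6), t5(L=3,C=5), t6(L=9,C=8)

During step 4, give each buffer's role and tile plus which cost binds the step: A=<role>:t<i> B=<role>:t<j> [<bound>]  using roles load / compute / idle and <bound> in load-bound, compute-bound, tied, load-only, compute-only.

step 4: A=load:t4 B=compute:t3 [load-bound]

k=0 load=t0/9c comp=- wait=9 total=9
k=1 load=t1/2c comp=t0/5c wait=5 total=14
k=2 load=t2/5c comp=t1/8c wait=8 total=22
k=3 load=t3/3c comp=t2/2c wait=3 total=25
k=4 load=t4/4c comp=t3/3c wait=4 total=29
k=5 load=t5/3c comp=t4/6c wait=6 total=35
k=6 load=t6/9c comp=t5/5c wait=9 total=44
k=7 load=- comp=t6/8c wait=8 total=52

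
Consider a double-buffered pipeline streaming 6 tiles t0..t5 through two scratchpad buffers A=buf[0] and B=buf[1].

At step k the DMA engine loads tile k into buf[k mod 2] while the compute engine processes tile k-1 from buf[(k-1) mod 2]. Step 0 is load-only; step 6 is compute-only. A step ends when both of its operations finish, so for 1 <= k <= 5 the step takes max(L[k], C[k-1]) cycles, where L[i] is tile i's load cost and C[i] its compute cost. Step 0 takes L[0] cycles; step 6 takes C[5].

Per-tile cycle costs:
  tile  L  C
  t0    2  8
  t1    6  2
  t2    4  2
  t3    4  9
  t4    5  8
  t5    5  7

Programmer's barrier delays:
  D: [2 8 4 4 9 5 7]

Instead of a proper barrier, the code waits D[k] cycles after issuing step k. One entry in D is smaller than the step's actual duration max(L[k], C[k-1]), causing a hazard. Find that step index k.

hazard at step 5

[0] required=L[0]=2=2 vs D=2 ok
[1] required=max(L[1]=6,C[0]=8)=8 vs D=8 ok
[2] required=max(L[2]=4,C[1]=2)=4 vs D=4 ok
[3] required=max(L[3]=4,C[2]=2)=4 vs D=4 ok
[4] required=max(L[4]=5,C[3]=9)=9 vs D=9 ok
[5] required=max(L[5]=5,C[4]=8)=8 vs D=5 SHORT
[6] required=C[5]=7=7 vs D=7 ok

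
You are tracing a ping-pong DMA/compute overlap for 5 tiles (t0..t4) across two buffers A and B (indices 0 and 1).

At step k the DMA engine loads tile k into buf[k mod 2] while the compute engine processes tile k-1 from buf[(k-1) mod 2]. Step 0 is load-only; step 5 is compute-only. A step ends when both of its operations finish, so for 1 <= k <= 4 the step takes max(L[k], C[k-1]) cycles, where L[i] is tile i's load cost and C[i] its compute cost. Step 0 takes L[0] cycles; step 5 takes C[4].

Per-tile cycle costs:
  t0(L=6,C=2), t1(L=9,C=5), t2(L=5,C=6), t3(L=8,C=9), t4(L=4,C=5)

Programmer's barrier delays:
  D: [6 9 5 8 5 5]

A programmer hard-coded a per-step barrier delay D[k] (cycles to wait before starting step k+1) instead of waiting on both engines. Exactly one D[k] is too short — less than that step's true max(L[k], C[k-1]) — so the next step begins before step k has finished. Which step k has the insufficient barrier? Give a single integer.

hazard at step 4

k=0 barrier L[0]=6→6c, D[0]=6 ok
k=1 barrier max(L[1]=9,C[0]=2)→9c, D[1]=9 ok
k=2 barrier max(L[2]=5,C[1]=5)→5c, D[2]=5 ok
k=3 barrier max(L[3]=8,C[2]=6)→8c, D[3]=8 ok
k=4 barrier max(L[4]=4,C[3]=9)→9c, D[4]=5 SHORT
k=5 barrier C[4]=5→5c, D[5]=5 ok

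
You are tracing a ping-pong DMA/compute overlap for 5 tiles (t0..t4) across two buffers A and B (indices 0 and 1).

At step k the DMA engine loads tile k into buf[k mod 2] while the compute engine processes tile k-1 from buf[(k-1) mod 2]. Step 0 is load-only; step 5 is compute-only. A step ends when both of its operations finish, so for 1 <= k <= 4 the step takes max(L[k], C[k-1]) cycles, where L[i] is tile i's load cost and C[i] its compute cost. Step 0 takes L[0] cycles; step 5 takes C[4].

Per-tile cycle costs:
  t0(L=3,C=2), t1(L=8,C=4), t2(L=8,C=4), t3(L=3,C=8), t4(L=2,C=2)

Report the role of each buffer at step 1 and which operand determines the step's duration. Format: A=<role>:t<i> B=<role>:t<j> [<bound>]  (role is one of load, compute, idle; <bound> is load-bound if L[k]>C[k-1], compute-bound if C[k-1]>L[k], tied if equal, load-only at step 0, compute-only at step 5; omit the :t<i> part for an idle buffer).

k=0 load=t0/3c comp=- wait=3 total=3
k=1 load=t1/8c comp=t0/2c wait=8 total=11
k=2 load=t2/8c comp=t1/4c wait=8 total=19
k=3 load=t3/3c comp=t2/4c wait=4 total=23
k=4 load=t4/2c comp=t3/8c wait=8 total=31
k=5 load=- comp=t4/2c wait=2 total=33

step 1: A=compute:t0 B=load:t1 [load-bound]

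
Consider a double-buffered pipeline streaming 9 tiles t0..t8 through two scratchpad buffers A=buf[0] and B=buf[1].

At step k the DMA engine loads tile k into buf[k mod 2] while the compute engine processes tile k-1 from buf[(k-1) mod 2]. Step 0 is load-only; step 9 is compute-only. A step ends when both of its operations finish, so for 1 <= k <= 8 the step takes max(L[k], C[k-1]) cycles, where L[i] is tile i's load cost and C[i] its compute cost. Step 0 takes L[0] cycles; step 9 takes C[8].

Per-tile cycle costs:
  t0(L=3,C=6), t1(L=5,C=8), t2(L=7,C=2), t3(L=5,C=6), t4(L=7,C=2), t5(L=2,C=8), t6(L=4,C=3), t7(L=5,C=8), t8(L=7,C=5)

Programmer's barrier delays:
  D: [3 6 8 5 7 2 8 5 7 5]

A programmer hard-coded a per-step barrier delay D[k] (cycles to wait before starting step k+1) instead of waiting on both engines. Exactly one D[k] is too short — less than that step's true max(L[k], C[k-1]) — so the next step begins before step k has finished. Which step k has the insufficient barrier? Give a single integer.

hazard at step 8

[0] required=L[0]=3=3 vs D=3 ok
[1] required=max(L[1]=5,C[0]=6)=6 vs D=6 ok
[2] required=max(L[2]=7,C[1]=8)=8 vs D=8 ok
[3] required=max(L[3]=5,C[2]=2)=5 vs D=5 ok
[4] required=max(L[4]=7,C[3]=6)=7 vs D=7 ok
[5] required=max(L[5]=2,C[4]=2)=2 vs D=2 ok
[6] required=max(L[6]=4,C[5]=8)=8 vs D=8 ok
[7] required=max(L[7]=5,C[6]=3)=5 vs D=5 ok
[8] required=max(L[8]=7,C[7]=8)=8 vs D=7 SHORT
[9] required=C[8]=5=5 vs D=5 ok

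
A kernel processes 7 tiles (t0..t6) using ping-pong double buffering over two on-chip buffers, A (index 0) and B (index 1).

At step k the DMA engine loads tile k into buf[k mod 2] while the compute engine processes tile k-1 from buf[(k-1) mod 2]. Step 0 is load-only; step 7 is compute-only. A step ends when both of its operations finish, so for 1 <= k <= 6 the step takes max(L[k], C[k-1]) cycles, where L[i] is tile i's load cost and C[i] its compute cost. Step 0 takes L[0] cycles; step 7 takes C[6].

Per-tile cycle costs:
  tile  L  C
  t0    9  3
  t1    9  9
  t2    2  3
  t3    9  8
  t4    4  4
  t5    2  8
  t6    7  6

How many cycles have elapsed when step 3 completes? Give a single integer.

  0. 9=9c; end=9; A:t0 B:-
  1. max(9,3)=9c; end=18; A:t0 B:t1
  2. max(2,9)=9c; end=27; A:t2 B:t1
  3. max(9,3)=9c; end=36; A:t2 B:t3
  4. max(4,8)=8c; end=44; A:t4 B:t3
  5. max(2,4)=4c; end=48; A:t4 B:t5
  6. max(7,8)=8c; end=56; A:t6 B:t5
  7. 6=6c; end=62; A:t6 B:t5

end_cycle[3] = 36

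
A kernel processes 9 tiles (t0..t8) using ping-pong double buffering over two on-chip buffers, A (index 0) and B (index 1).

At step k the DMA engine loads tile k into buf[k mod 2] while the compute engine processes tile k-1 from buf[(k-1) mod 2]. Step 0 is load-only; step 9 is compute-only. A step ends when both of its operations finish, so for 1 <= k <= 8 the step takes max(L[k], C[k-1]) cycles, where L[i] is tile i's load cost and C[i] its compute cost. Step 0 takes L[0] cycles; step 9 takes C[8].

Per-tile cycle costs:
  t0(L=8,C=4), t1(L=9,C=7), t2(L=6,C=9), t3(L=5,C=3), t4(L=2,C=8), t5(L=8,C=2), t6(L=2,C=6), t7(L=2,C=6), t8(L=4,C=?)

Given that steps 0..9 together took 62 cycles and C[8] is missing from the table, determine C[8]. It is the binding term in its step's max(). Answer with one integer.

C[8] = 4

step 0: dur = L[0]=8 = 8
step 1: dur = max(L[1]=9, C[0]=4) = 9
step 2: dur = max(L[2]=6, C[1]=7) = 7
step 3: dur = max(L[3]=5, C[2]=9) = 9
step 4: dur = max(L[4]=2, C[3]=3) = 3
step 5: dur = max(L[5]=8, C[4]=8) = 8
step 6: dur = max(L[6]=2, C[5]=2) = 2
step 7: dur = max(L[7]=2, C[6]=6) = 6
step 8: dur = max(L[8]=4, C[7]=6) = 6
step 9: dur = C[8]=? = C[8]  (unknown; binding)
sum of known step durations = 58
dur[9] = total - known = 62 - 58 = 4
C[8] is the binding max in step 9, so C[8] = dur[9] = 4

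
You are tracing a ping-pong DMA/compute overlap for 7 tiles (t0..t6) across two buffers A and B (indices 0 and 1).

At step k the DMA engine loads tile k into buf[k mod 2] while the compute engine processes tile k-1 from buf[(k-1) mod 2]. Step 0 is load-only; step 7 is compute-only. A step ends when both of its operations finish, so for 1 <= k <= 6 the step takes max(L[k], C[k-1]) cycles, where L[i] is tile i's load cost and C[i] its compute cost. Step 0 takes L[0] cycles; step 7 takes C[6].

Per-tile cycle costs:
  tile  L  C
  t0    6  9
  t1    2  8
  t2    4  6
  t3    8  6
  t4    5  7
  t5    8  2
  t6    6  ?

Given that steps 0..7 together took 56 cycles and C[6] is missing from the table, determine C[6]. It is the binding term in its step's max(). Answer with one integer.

C[6] = 5

step 0 | dur = L[0]=6 = 6
step 1 | dur = max(L[1]=2, C[0]=9) = 9
step 2 | dur = max(L[2]=4, C[1]=8) = 8
step 3 | dur = max(L[3]=8, C[2]=6) = 8
step 4 | dur = max(L[4]=5, C[3]=6) = 6
step 5 | dur = max(L[5]=8, C[4]=7) = 8
step 6 | dur = max(L[6]=6, C[5]=2) = 6
step 7 | dur = C[6]=? = C[6]  (unknown; binding)
sum of known step durations = 51
dur[7] = total - known = 56 - 51 = 5
C[6] is the binding max in step 7, so C[6] = dur[7] = 5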